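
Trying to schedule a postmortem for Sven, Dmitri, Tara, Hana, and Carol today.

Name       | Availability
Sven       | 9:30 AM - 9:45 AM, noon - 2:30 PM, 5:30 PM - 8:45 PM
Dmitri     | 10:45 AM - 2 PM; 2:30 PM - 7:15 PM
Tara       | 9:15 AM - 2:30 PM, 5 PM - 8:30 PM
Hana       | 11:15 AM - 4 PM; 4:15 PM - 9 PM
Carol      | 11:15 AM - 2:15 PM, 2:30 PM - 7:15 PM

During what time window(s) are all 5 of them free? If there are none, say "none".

Sven ∩ Dmitri: 12:00-14:00, 17:30-19:15.
Sven ∩ Dmitri ∩ Tara: 12:00-14:00, 17:30-19:15.
Sven ∩ Dmitri ∩ Tara ∩ Hana: 12:00-14:00, 17:30-19:15.
Sven ∩ Dmitri ∩ Tara ∩ Hana ∩ Carol: 12:00-14:00, 17:30-19:15.

12:00-14:00, 17:30-19:15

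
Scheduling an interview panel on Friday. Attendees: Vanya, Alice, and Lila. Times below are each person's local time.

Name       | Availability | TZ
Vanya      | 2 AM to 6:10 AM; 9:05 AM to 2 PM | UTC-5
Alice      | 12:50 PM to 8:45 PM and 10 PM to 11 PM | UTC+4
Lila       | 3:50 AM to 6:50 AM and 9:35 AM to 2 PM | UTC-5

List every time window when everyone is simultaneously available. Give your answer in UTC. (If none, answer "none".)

Vanya in UTC: 07:00-11:10, 14:05-19:00 (add 5h to convert from UTC-5).
Alice in UTC: 08:50-16:45, 18:00-19:00 (subtract 4h to convert from UTC+4).
Lila in UTC: 08:50-11:50, 14:35-19:00 (add 5h to convert from UTC-5).
Vanya ∩ Alice: 08:50-11:10, 14:05-16:45, 18:00-19:00.
Vanya ∩ Alice ∩ Lila: 08:50-11:10, 14:35-16:45, 18:00-19:00.

08:50-11:10, 14:35-16:45, 18:00-19:00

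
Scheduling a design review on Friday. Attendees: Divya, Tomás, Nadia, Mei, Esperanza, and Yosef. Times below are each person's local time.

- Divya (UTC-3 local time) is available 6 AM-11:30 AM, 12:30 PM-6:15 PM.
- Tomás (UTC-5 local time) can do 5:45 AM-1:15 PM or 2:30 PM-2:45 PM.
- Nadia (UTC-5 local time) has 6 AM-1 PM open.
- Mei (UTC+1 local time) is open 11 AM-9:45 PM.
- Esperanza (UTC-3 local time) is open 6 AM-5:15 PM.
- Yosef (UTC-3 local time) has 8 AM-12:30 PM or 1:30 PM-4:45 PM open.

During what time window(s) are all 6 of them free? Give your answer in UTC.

Divya in UTC: 09:00-14:30, 15:30-21:15 (add 3h to convert from UTC-3).
Tomás in UTC: 10:45-18:15, 19:30-19:45 (add 5h to convert from UTC-5).
Nadia in UTC: 11:00-18:00 (add 5h to convert from UTC-5).
Mei in UTC: 10:00-20:45 (subtract 1h to convert from UTC+1).
Esperanza in UTC: 09:00-20:15 (add 3h to convert from UTC-3).
Yosef in UTC: 11:00-15:30, 16:30-19:45 (add 3h to convert from UTC-3).
Divya ∩ Tomás: 10:45-14:30, 15:30-18:15, 19:30-19:45.
Divya ∩ Tomás ∩ Nadia: 11:00-14:30, 15:30-18:00.
Divya ∩ Tomás ∩ Nadia ∩ Mei: 11:00-14:30, 15:30-18:00.
Divya ∩ Tomás ∩ Nadia ∩ Mei ∩ Esperanza: 11:00-14:30, 15:30-18:00.
Divya ∩ Tomás ∩ Nadia ∩ Mei ∩ Esperanza ∩ Yosef: 11:00-14:30, 16:30-18:00.

11:00-14:30, 16:30-18:00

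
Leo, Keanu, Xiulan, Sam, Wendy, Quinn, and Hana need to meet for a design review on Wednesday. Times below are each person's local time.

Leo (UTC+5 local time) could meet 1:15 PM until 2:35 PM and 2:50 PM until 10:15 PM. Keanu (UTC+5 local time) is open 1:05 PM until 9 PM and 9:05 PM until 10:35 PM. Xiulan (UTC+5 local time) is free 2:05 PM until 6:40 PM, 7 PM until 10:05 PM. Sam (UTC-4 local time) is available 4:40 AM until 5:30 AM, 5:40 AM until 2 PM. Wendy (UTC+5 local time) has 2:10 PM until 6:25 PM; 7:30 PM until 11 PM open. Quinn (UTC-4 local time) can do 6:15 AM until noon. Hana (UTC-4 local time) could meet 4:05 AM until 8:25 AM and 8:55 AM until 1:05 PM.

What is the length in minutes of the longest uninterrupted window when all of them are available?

130

Leo in UTC: 08:15-09:35, 09:50-17:15 (subtract 5h to convert from UTC+5).
Keanu in UTC: 08:05-16:00, 16:05-17:35 (subtract 5h to convert from UTC+5).
Xiulan in UTC: 09:05-13:40, 14:00-17:05 (subtract 5h to convert from UTC+5).
Sam in UTC: 08:40-09:30, 09:40-18:00 (add 4h to convert from UTC-4).
Wendy in UTC: 09:10-13:25, 14:30-18:00 (subtract 5h to convert from UTC+5).
Quinn in UTC: 10:15-16:00 (add 4h to convert from UTC-4).
Hana in UTC: 08:05-12:25, 12:55-17:05 (add 4h to convert from UTC-4).
Leo ∩ Keanu: 08:15-09:35, 09:50-16:00, 16:05-17:15.
Leo ∩ Keanu ∩ Xiulan: 09:05-09:35, 09:50-13:40, 14:00-16:00, 16:05-17:05.
Leo ∩ Keanu ∩ Xiulan ∩ Sam: 09:05-09:30, 09:50-13:40, 14:00-16:00, 16:05-17:05.
Leo ∩ Keanu ∩ Xiulan ∩ Sam ∩ Wendy: 09:10-09:30, 09:50-13:25, 14:30-16:00, 16:05-17:05.
Leo ∩ Keanu ∩ Xiulan ∩ Sam ∩ Wendy ∩ Quinn: 10:15-13:25, 14:30-16:00.
Leo ∩ Keanu ∩ Xiulan ∩ Sam ∩ Wendy ∩ Quinn ∩ Hana: 10:15-12:25, 12:55-13:25, 14:30-16:00.
The longest is 10:15-12:25 at 130 minutes.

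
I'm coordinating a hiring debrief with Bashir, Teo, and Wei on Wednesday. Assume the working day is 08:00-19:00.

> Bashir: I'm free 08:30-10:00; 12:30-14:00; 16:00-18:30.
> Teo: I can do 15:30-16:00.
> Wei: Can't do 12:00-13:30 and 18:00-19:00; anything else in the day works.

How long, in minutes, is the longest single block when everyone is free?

0

Bashir free: 08:30-10:00, 12:30-14:00, 16:00-18:30.
Teo free: 15:30-16:00.
Wei free: 08:00-12:00, 13:30-18:00 (invert busy blocks within the working day).
Bashir ∩ Teo: ∅.
Bashir ∩ Teo ∩ Wei: ∅.
There is no time when everyone is free.
No common window exists, so the longest block is 0 minutes.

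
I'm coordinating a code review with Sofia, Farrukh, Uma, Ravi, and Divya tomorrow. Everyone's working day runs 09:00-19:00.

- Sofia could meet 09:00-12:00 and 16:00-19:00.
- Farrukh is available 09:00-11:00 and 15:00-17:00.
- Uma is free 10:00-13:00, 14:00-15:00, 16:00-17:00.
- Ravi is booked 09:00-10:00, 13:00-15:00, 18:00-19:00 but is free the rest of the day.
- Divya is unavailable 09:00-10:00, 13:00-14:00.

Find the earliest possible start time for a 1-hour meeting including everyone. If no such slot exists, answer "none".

10:00

Sofia free: 09:00-12:00, 16:00-19:00.
Farrukh free: 09:00-11:00, 15:00-17:00.
Uma free: 10:00-13:00, 14:00-15:00, 16:00-17:00.
Ravi free: 10:00-13:00, 15:00-18:00 (invert busy blocks within the working day).
Divya free: 10:00-13:00, 14:00-19:00 (invert busy blocks within the working day).
Sofia ∩ Farrukh: 09:00-11:00, 16:00-17:00.
Sofia ∩ Farrukh ∩ Uma: 10:00-11:00, 16:00-17:00.
Sofia ∩ Farrukh ∩ Uma ∩ Ravi: 10:00-11:00, 16:00-17:00.
Sofia ∩ Farrukh ∩ Uma ∩ Ravi ∩ Divya: 10:00-11:00, 16:00-17:00.
Those are the intersection windows.
The first common window of at least 60 minutes is 10:00-11:00, so the earliest start is 10:00.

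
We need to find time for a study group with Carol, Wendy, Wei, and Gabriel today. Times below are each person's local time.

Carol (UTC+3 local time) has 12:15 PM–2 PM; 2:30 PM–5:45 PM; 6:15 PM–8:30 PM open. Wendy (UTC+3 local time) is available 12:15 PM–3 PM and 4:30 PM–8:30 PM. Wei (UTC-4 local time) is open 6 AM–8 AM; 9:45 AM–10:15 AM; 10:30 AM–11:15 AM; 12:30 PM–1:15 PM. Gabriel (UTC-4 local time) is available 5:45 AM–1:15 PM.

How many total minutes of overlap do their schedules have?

180

Carol in UTC: 09:15-11:00, 11:30-14:45, 15:15-17:30 (subtract 3h to convert from UTC+3).
Wendy in UTC: 09:15-12:00, 13:30-17:30 (subtract 3h to convert from UTC+3).
Wei in UTC: 10:00-12:00, 13:45-14:15, 14:30-15:15, 16:30-17:15 (add 4h to convert from UTC-4).
Gabriel in UTC: 09:45-17:15 (add 4h to convert from UTC-4).
Carol ∩ Wendy: 09:15-11:00, 11:30-12:00, 13:30-14:45, 15:15-17:30.
Carol ∩ Wendy ∩ Wei: 10:00-11:00, 11:30-12:00, 13:45-14:15, 14:30-14:45, 16:30-17:15.
Carol ∩ Wendy ∩ Wei ∩ Gabriel: 10:00-11:00, 11:30-12:00, 13:45-14:15, 14:30-14:45, 16:30-17:15.
Summing the common windows: 60 + 30 + 30 + 15 + 45 = 180 minutes.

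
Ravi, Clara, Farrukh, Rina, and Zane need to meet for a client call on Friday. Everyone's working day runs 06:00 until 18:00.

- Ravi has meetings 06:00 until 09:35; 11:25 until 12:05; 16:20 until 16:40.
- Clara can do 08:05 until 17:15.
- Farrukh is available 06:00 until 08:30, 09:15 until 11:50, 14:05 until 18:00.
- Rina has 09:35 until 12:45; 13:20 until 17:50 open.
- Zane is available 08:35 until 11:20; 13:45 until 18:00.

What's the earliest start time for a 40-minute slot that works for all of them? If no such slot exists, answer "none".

Ravi free: 09:35-11:25, 12:05-16:20, 16:40-18:00 (invert busy blocks within the working day).
Clara free: 08:05-17:15.
Farrukh free: 06:00-08:30, 09:15-11:50, 14:05-18:00.
Rina free: 09:35-12:45, 13:20-17:50.
Zane free: 08:35-11:20, 13:45-18:00.
Ravi ∩ Clara: 09:35-11:25, 12:05-16:20, 16:40-17:15.
Ravi ∩ Clara ∩ Farrukh: 09:35-11:25, 14:05-16:20, 16:40-17:15.
Ravi ∩ Clara ∩ Farrukh ∩ Rina: 09:35-11:25, 14:05-16:20, 16:40-17:15.
Ravi ∩ Clara ∩ Farrukh ∩ Rina ∩ Zane: 09:35-11:20, 14:05-16:20, 16:40-17:15.
Those are the intersection windows.
The first common window of at least 40 minutes is 09:35-11:20, so the earliest start is 09:35.

09:35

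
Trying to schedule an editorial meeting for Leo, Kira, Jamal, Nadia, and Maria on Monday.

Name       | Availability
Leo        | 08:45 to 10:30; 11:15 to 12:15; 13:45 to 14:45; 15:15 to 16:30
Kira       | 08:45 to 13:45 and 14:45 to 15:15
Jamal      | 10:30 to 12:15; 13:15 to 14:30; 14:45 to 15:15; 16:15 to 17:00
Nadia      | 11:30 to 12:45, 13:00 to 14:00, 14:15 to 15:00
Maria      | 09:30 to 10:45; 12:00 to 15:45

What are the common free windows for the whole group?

Leo ∩ Kira: 08:45-10:30, 11:15-12:15.
Leo ∩ Kira ∩ Jamal: 11:15-12:15.
Leo ∩ Kira ∩ Jamal ∩ Nadia: 11:30-12:15.
Leo ∩ Kira ∩ Jamal ∩ Nadia ∩ Maria: 12:00-12:15.

12:00-12:15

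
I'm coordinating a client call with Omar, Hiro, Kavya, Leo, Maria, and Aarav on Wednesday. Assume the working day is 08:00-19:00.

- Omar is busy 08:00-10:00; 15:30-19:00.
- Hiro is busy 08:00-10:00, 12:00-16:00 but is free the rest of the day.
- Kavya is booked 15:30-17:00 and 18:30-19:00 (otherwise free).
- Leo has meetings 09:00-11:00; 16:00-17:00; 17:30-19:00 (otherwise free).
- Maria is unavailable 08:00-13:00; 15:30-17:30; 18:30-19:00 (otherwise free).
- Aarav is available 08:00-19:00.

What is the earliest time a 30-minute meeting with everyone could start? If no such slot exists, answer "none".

none

Omar free: 10:00-15:30 (invert busy blocks within the working day).
Hiro free: 10:00-12:00, 16:00-19:00 (invert busy blocks within the working day).
Kavya free: 08:00-15:30, 17:00-18:30 (invert busy blocks within the working day).
Leo free: 08:00-09:00, 11:00-16:00, 17:00-17:30 (invert busy blocks within the working day).
Maria free: 13:00-15:30, 17:30-18:30 (invert busy blocks within the working day).
Aarav free: 08:00-19:00.
Omar ∩ Hiro: 10:00-12:00.
Omar ∩ Hiro ∩ Kavya: 10:00-12:00.
Omar ∩ Hiro ∩ Kavya ∩ Leo: 11:00-12:00.
Omar ∩ Hiro ∩ Kavya ∩ Leo ∩ Maria: ∅.
Omar ∩ Hiro ∩ Kavya ∩ Leo ∩ Maria ∩ Aarav: ∅.
There is no time when everyone is free.
No common window is at least 30 minutes long.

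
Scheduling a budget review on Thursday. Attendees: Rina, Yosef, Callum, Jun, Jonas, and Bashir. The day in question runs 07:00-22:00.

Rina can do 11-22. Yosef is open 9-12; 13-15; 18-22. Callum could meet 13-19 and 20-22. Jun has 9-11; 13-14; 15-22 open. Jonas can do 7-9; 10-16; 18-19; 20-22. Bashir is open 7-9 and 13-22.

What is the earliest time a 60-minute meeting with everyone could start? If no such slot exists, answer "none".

Rina ∩ Yosef: 11:00-12:00, 13:00-15:00, 18:00-22:00.
Rina ∩ Yosef ∩ Callum: 13:00-15:00, 18:00-19:00, 20:00-22:00.
Rina ∩ Yosef ∩ Callum ∩ Jun: 13:00-14:00, 18:00-19:00, 20:00-22:00.
Rina ∩ Yosef ∩ Callum ∩ Jun ∩ Jonas: 13:00-14:00, 18:00-19:00, 20:00-22:00.
Rina ∩ Yosef ∩ Callum ∩ Jun ∩ Jonas ∩ Bashir: 13:00-14:00, 18:00-19:00, 20:00-22:00.
So the common availability across everyone is 13:00-14:00, 18:00-19:00, 20:00-22:00.
The first common window of at least 60 minutes is 13:00-14:00, so the earliest start is 13:00.

13:00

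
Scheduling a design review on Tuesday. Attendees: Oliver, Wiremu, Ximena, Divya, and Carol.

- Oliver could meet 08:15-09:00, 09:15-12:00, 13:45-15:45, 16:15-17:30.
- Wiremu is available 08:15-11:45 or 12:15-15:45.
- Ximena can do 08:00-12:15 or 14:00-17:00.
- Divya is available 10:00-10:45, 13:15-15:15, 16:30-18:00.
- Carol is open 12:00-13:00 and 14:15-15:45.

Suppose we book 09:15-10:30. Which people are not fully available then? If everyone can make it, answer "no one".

Carol, Divya

Oliver: free for 09:15-10:30. Wiremu: free for 09:15-10:30. Ximena: free for 09:15-10:30. Divya: not fully free for 09:15-10:30. Carol: not fully free for 09:15-10:30.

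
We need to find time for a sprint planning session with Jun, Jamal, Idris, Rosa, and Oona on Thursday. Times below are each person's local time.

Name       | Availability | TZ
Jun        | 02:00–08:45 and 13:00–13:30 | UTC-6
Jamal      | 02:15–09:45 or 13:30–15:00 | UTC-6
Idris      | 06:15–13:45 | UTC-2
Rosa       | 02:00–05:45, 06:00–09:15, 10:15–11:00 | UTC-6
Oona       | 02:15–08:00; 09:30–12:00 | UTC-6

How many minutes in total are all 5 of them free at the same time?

Jun in UTC: 08:00-14:45, 19:00-19:30 (add 6h to convert from UTC-6).
Jamal in UTC: 08:15-15:45, 19:30-21:00 (add 6h to convert from UTC-6).
Idris in UTC: 08:15-15:45 (add 2h to convert from UTC-2).
Rosa in UTC: 08:00-11:45, 12:00-15:15, 16:15-17:00 (add 6h to convert from UTC-6).
Oona in UTC: 08:15-14:00, 15:30-18:00 (add 6h to convert from UTC-6).
Jun ∩ Jamal: 08:15-14:45.
Jun ∩ Jamal ∩ Idris: 08:15-14:45.
Jun ∩ Jamal ∩ Idris ∩ Rosa: 08:15-11:45, 12:00-14:45.
Jun ∩ Jamal ∩ Idris ∩ Rosa ∩ Oona: 08:15-11:45, 12:00-14:00.
Summing the common windows: 210 + 120 = 330 minutes.

330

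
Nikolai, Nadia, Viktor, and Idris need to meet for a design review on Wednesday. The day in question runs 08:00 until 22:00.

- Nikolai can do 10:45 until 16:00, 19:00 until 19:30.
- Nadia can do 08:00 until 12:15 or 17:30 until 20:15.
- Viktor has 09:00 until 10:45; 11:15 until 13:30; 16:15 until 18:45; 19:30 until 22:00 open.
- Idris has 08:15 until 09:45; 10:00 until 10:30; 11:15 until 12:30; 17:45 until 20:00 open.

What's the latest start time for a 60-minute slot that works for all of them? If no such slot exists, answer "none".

Nikolai ∩ Nadia: 10:45-12:15, 19:00-19:30.
Nikolai ∩ Nadia ∩ Viktor: 11:15-12:15.
Nikolai ∩ Nadia ∩ Viktor ∩ Idris: 11:15-12:15.
So the common availability across everyone is 11:15-12:15.
The last common window of at least 60 minutes is 11:15-12:15; a 60-minute meeting can start as late as 11:15 and still end by 12:15.

11:15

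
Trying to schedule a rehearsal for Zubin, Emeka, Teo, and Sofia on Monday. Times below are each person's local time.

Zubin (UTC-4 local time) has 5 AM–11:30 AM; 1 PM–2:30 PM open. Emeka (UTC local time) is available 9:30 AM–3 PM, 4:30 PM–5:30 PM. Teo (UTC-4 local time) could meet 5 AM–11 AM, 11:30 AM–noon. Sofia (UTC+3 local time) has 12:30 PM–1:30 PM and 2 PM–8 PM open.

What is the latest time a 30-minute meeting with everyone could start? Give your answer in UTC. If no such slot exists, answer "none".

Zubin in UTC: 09:00-15:30, 17:00-18:30 (add 4h to convert from UTC-4).
Emeka in UTC: 09:30-15:00, 16:30-17:30.
Teo in UTC: 09:00-15:00, 15:30-16:00 (add 4h to convert from UTC-4).
Sofia in UTC: 09:30-10:30, 11:00-17:00 (subtract 3h to convert from UTC+3).
Zubin ∩ Emeka: 09:30-15:00, 17:00-17:30.
Zubin ∩ Emeka ∩ Teo: 09:30-15:00.
Zubin ∩ Emeka ∩ Teo ∩ Sofia: 09:30-10:30, 11:00-15:00.
The last common window of at least 30 minutes is 11:00-15:00; a 30-minute meeting can start as late as 14:30 and still end by 15:00.

14:30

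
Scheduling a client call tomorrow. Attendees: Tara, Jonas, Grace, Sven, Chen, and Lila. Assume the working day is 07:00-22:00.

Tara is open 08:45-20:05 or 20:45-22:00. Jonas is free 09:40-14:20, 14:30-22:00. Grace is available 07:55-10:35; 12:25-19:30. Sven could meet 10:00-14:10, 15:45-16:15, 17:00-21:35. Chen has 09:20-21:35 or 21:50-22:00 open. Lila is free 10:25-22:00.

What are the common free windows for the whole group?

Tara ∩ Jonas: 09:40-14:20, 14:30-20:05, 20:45-22:00.
Tara ∩ Jonas ∩ Grace: 09:40-10:35, 12:25-14:20, 14:30-19:30.
Tara ∩ Jonas ∩ Grace ∩ Sven: 10:00-10:35, 12:25-14:10, 15:45-16:15, 17:00-19:30.
Tara ∩ Jonas ∩ Grace ∩ Sven ∩ Chen: 10:00-10:35, 12:25-14:10, 15:45-16:15, 17:00-19:30.
Tara ∩ Jonas ∩ Grace ∩ Sven ∩ Chen ∩ Lila: 10:25-10:35, 12:25-14:10, 15:45-16:15, 17:00-19:30.

10:25-10:35, 12:25-14:10, 15:45-16:15, 17:00-19:30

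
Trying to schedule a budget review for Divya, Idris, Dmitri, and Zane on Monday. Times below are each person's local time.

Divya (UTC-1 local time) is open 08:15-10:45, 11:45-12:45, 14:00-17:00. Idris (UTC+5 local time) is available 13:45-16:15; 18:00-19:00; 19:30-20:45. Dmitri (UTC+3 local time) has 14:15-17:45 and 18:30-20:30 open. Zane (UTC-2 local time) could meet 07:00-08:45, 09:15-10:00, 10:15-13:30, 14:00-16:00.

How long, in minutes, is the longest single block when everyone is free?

45

Divya in UTC: 09:15-11:45, 12:45-13:45, 15:00-18:00 (add 1h to convert from UTC-1).
Idris in UTC: 08:45-11:15, 13:00-14:00, 14:30-15:45 (subtract 5h to convert from UTC+5).
Dmitri in UTC: 11:15-14:45, 15:30-17:30 (subtract 3h to convert from UTC+3).
Zane in UTC: 09:00-10:45, 11:15-12:00, 12:15-15:30, 16:00-18:00 (add 2h to convert from UTC-2).
Divya ∩ Idris: 09:15-11:15, 13:00-13:45, 15:00-15:45.
Divya ∩ Idris ∩ Dmitri: 13:00-13:45, 15:30-15:45.
Divya ∩ Idris ∩ Dmitri ∩ Zane: 13:00-13:45.
The longest is 13:00-13:45 at 45 minutes.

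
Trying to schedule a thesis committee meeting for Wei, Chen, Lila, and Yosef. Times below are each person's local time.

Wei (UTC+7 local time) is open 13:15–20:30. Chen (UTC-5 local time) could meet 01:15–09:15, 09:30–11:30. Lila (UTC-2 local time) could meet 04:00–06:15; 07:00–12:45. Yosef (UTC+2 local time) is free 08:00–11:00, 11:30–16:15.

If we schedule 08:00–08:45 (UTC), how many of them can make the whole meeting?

Wei in UTC: 06:15-13:30 (subtract 7h to convert from UTC+7).
Chen in UTC: 06:15-14:15, 14:30-16:30 (add 5h to convert from UTC-5).
Lila in UTC: 06:00-08:15, 09:00-14:45 (add 2h to convert from UTC-2).
Yosef in UTC: 06:00-09:00, 09:30-14:15 (subtract 2h to convert from UTC+2).
Wei, Chen, and Yosef can make the full 08:00-08:45 slot — that's 3.

3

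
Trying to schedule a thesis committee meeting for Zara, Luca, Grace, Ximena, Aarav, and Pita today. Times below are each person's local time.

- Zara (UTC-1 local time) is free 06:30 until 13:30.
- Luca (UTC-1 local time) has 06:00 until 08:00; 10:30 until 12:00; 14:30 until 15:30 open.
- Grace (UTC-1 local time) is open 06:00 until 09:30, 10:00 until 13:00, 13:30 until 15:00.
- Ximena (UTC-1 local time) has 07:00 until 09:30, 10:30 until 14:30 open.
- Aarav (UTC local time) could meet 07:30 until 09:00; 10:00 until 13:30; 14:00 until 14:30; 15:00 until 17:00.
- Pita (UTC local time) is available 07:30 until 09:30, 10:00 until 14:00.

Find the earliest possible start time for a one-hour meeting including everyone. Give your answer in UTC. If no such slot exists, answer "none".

08:00

Zara in UTC: 07:30-14:30 (add 1h to convert from UTC-1).
Luca in UTC: 07:00-09:00, 11:30-13:00, 15:30-16:30 (add 1h to convert from UTC-1).
Grace in UTC: 07:00-10:30, 11:00-14:00, 14:30-16:00 (add 1h to convert from UTC-1).
Ximena in UTC: 08:00-10:30, 11:30-15:30 (add 1h to convert from UTC-1).
Aarav in UTC: 07:30-09:00, 10:00-13:30, 14:00-14:30, 15:00-17:00.
Pita in UTC: 07:30-09:30, 10:00-14:00.
Zara ∩ Luca: 07:30-09:00, 11:30-13:00.
Zara ∩ Luca ∩ Grace: 07:30-09:00, 11:30-13:00.
Zara ∩ Luca ∩ Grace ∩ Ximena: 08:00-09:00, 11:30-13:00.
Zara ∩ Luca ∩ Grace ∩ Ximena ∩ Aarav: 08:00-09:00, 11:30-13:00.
Zara ∩ Luca ∩ Grace ∩ Ximena ∩ Aarav ∩ Pita: 08:00-09:00, 11:30-13:00.
The first common window of at least 60 minutes is 08:00-09:00, so the earliest start is 08:00.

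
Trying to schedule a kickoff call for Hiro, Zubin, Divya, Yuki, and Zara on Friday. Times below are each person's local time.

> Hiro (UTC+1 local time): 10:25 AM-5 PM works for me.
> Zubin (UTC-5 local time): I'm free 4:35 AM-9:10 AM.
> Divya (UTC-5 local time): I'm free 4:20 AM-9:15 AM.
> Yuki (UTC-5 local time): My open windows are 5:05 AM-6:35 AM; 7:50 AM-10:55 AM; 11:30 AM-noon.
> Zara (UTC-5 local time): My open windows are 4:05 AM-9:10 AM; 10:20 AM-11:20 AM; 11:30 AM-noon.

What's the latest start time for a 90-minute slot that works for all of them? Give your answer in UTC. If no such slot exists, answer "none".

10:05

Hiro in UTC: 09:25-16:00 (subtract 1h to convert from UTC+1).
Zubin in UTC: 09:35-14:10 (add 5h to convert from UTC-5).
Divya in UTC: 09:20-14:15 (add 5h to convert from UTC-5).
Yuki in UTC: 10:05-11:35, 12:50-15:55, 16:30-17:00 (add 5h to convert from UTC-5).
Zara in UTC: 09:05-14:10, 15:20-16:20, 16:30-17:00 (add 5h to convert from UTC-5).
Hiro ∩ Zubin: 09:35-14:10.
Hiro ∩ Zubin ∩ Divya: 09:35-14:10.
Hiro ∩ Zubin ∩ Divya ∩ Yuki: 10:05-11:35, 12:50-14:10.
Hiro ∩ Zubin ∩ Divya ∩ Yuki ∩ Zara: 10:05-11:35, 12:50-14:10.
The last common window of at least 90 minutes is 10:05-11:35; a 90-minute meeting can start as late as 10:05 and still end by 11:35.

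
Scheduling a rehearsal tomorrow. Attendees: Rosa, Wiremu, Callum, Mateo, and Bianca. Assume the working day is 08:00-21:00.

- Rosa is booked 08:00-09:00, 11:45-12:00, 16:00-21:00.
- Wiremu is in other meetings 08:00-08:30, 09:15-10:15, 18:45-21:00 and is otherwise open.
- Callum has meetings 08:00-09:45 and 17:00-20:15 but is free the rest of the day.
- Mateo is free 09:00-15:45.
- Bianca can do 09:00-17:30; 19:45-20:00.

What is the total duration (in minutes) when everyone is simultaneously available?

315

Rosa free: 09:00-11:45, 12:00-16:00 (invert busy blocks within the working day).
Wiremu free: 08:30-09:15, 10:15-18:45 (invert busy blocks within the working day).
Callum free: 09:45-17:00, 20:15-21:00 (invert busy blocks within the working day).
Mateo free: 09:00-15:45.
Bianca free: 09:00-17:30, 19:45-20:00.
Rosa ∩ Wiremu: 09:00-09:15, 10:15-11:45, 12:00-16:00.
Rosa ∩ Wiremu ∩ Callum: 10:15-11:45, 12:00-16:00.
Rosa ∩ Wiremu ∩ Callum ∩ Mateo: 10:15-11:45, 12:00-15:45.
Rosa ∩ Wiremu ∩ Callum ∩ Mateo ∩ Bianca: 10:15-11:45, 12:00-15:45.
So the common availability across everyone is 10:15-11:45, 12:00-15:45.
Summing the common windows: 90 + 225 = 315 minutes.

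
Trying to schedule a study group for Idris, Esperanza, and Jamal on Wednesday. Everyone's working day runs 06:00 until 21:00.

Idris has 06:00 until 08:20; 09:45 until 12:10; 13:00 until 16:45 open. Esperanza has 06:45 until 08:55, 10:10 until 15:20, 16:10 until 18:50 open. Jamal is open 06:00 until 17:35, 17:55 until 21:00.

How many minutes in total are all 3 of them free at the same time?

390

Idris ∩ Esperanza: 06:45-08:20, 10:10-12:10, 13:00-15:20, 16:10-16:45.
Idris ∩ Esperanza ∩ Jamal: 06:45-08:20, 10:10-12:10, 13:00-15:20, 16:10-16:45.
Summing the common windows: 95 + 120 + 140 + 35 = 390 minutes.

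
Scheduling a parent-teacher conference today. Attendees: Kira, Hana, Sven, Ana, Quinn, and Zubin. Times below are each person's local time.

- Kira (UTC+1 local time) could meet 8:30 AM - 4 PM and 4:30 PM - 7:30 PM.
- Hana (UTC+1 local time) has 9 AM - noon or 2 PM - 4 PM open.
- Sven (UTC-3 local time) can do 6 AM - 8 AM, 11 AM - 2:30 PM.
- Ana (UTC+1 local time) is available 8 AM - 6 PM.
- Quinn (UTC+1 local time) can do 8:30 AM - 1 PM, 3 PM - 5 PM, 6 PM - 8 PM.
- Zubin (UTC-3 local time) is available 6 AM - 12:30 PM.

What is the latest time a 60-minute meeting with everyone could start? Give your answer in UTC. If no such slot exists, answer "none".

Kira in UTC: 07:30-15:00, 15:30-18:30 (subtract 1h to convert from UTC+1).
Hana in UTC: 08:00-11:00, 13:00-15:00 (subtract 1h to convert from UTC+1).
Sven in UTC: 09:00-11:00, 14:00-17:30 (add 3h to convert from UTC-3).
Ana in UTC: 07:00-17:00 (subtract 1h to convert from UTC+1).
Quinn in UTC: 07:30-12:00, 14:00-16:00, 17:00-19:00 (subtract 1h to convert from UTC+1).
Zubin in UTC: 09:00-15:30 (add 3h to convert from UTC-3).
Kira ∩ Hana: 08:00-11:00, 13:00-15:00.
Kira ∩ Hana ∩ Sven: 09:00-11:00, 14:00-15:00.
Kira ∩ Hana ∩ Sven ∩ Ana: 09:00-11:00, 14:00-15:00.
Kira ∩ Hana ∩ Sven ∩ Ana ∩ Quinn: 09:00-11:00, 14:00-15:00.
Kira ∩ Hana ∩ Sven ∩ Ana ∩ Quinn ∩ Zubin: 09:00-11:00, 14:00-15:00.
The last common window of at least 60 minutes is 14:00-15:00; a 60-minute meeting can start as late as 14:00 and still end by 15:00.

14:00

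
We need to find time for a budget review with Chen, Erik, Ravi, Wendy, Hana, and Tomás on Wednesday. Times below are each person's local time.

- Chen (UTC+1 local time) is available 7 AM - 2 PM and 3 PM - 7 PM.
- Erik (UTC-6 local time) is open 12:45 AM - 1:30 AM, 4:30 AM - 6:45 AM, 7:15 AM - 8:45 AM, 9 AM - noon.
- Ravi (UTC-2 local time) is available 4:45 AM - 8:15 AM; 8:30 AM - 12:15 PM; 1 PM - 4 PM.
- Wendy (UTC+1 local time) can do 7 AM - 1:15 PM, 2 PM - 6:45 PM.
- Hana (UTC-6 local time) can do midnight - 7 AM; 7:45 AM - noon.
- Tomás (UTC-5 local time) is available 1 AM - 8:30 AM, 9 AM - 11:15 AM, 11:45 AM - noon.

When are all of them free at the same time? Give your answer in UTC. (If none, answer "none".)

Chen in UTC: 06:00-13:00, 14:00-18:00 (subtract 1h to convert from UTC+1).
Erik in UTC: 06:45-07:30, 10:30-12:45, 13:15-14:45, 15:00-18:00 (add 6h to convert from UTC-6).
Ravi in UTC: 06:45-10:15, 10:30-14:15, 15:00-18:00 (add 2h to convert from UTC-2).
Wendy in UTC: 06:00-12:15, 13:00-17:45 (subtract 1h to convert from UTC+1).
Hana in UTC: 06:00-13:00, 13:45-18:00 (add 6h to convert from UTC-6).
Tomás in UTC: 06:00-13:30, 14:00-16:15, 16:45-17:00 (add 5h to convert from UTC-5).
Chen ∩ Erik: 06:45-07:30, 10:30-12:45, 14:00-14:45, 15:00-18:00.
Chen ∩ Erik ∩ Ravi: 06:45-07:30, 10:30-12:45, 14:00-14:15, 15:00-18:00.
Chen ∩ Erik ∩ Ravi ∩ Wendy: 06:45-07:30, 10:30-12:15, 14:00-14:15, 15:00-17:45.
Chen ∩ Erik ∩ Ravi ∩ Wendy ∩ Hana: 06:45-07:30, 10:30-12:15, 14:00-14:15, 15:00-17:45.
Chen ∩ Erik ∩ Ravi ∩ Wendy ∩ Hana ∩ Tomás: 06:45-07:30, 10:30-12:15, 14:00-14:15, 15:00-16:15, 16:45-17:00.

06:45-07:30, 10:30-12:15, 14:00-14:15, 15:00-16:15, 16:45-17:00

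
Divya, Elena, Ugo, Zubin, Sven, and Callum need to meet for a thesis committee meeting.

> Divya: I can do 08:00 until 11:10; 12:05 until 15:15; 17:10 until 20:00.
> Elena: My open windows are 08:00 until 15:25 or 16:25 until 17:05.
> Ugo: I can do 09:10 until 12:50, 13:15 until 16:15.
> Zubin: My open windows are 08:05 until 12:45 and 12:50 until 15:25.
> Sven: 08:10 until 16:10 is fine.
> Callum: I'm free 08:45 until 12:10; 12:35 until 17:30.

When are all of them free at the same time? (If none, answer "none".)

09:10-11:10, 12:05-12:10, 12:35-12:45, 13:15-15:15

Divya ∩ Elena: 08:00-11:10, 12:05-15:15.
Divya ∩ Elena ∩ Ugo: 09:10-11:10, 12:05-12:50, 13:15-15:15.
Divya ∩ Elena ∩ Ugo ∩ Zubin: 09:10-11:10, 12:05-12:45, 13:15-15:15.
Divya ∩ Elena ∩ Ugo ∩ Zubin ∩ Sven: 09:10-11:10, 12:05-12:45, 13:15-15:15.
Divya ∩ Elena ∩ Ugo ∩ Zubin ∩ Sven ∩ Callum: 09:10-11:10, 12:05-12:10, 12:35-12:45, 13:15-15:15.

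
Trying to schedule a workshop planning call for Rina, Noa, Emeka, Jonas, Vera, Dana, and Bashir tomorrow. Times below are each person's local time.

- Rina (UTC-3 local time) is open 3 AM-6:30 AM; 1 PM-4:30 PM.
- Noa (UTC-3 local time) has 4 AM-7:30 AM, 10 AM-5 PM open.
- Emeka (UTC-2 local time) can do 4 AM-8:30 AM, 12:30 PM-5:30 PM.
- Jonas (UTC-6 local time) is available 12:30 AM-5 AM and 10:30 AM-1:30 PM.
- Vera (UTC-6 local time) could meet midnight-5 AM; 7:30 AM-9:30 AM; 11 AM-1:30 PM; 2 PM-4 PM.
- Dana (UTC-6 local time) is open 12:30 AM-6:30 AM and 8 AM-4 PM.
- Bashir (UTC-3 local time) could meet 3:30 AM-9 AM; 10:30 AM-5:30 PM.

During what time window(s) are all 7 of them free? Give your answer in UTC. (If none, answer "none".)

07:00-09:30, 17:00-19:30

Rina in UTC: 06:00-09:30, 16:00-19:30 (add 3h to convert from UTC-3).
Noa in UTC: 07:00-10:30, 13:00-20:00 (add 3h to convert from UTC-3).
Emeka in UTC: 06:00-10:30, 14:30-19:30 (add 2h to convert from UTC-2).
Jonas in UTC: 06:30-11:00, 16:30-19:30 (add 6h to convert from UTC-6).
Vera in UTC: 06:00-11:00, 13:30-15:30, 17:00-19:30, 20:00-22:00 (add 6h to convert from UTC-6).
Dana in UTC: 06:30-12:30, 14:00-22:00 (add 6h to convert from UTC-6).
Bashir in UTC: 06:30-12:00, 13:30-20:30 (add 3h to convert from UTC-3).
Rina ∩ Noa: 07:00-09:30, 16:00-19:30.
Rina ∩ Noa ∩ Emeka: 07:00-09:30, 16:00-19:30.
Rina ∩ Noa ∩ Emeka ∩ Jonas: 07:00-09:30, 16:30-19:30.
Rina ∩ Noa ∩ Emeka ∩ Jonas ∩ Vera: 07:00-09:30, 17:00-19:30.
Rina ∩ Noa ∩ Emeka ∩ Jonas ∩ Vera ∩ Dana: 07:00-09:30, 17:00-19:30.
Rina ∩ Noa ∩ Emeka ∩ Jonas ∩ Vera ∩ Dana ∩ Bashir: 07:00-09:30, 17:00-19:30.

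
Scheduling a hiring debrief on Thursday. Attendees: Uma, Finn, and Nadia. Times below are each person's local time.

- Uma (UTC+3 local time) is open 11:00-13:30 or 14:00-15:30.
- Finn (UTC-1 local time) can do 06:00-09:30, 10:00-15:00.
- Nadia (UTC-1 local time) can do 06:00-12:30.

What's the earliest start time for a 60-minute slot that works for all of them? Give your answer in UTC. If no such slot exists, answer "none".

08:00

Uma in UTC: 08:00-10:30, 11:00-12:30 (subtract 3h to convert from UTC+3).
Finn in UTC: 07:00-10:30, 11:00-16:00 (add 1h to convert from UTC-1).
Nadia in UTC: 07:00-13:30 (add 1h to convert from UTC-1).
Uma ∩ Finn: 08:00-10:30, 11:00-12:30.
Uma ∩ Finn ∩ Nadia: 08:00-10:30, 11:00-12:30.
Those are the intersection windows.
The first common window of at least 60 minutes is 08:00-10:30, so the earliest start is 08:00.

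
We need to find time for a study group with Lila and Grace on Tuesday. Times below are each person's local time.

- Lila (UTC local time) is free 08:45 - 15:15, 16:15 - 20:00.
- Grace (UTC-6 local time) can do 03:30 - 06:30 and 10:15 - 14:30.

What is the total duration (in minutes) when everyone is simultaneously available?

405

Lila in UTC: 08:45-15:15, 16:15-20:00.
Grace in UTC: 09:30-12:30, 16:15-20:30 (add 6h to convert from UTC-6).
Lila ∩ Grace: 09:30-12:30, 16:15-20:00.
Summing the common windows: 180 + 225 = 405 minutes.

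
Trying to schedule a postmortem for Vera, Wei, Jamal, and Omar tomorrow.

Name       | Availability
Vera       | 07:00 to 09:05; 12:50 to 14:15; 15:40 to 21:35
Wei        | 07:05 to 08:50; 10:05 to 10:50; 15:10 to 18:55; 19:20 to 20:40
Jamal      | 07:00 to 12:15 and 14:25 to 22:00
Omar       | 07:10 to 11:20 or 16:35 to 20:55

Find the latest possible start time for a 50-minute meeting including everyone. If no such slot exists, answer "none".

19:50

Vera ∩ Wei: 07:05-08:50, 15:40-18:55, 19:20-20:40.
Vera ∩ Wei ∩ Jamal: 07:05-08:50, 15:40-18:55, 19:20-20:40.
Vera ∩ Wei ∩ Jamal ∩ Omar: 07:10-08:50, 16:35-18:55, 19:20-20:40.
So the common availability across everyone is 07:10-08:50, 16:35-18:55, 19:20-20:40.
The last common window of at least 50 minutes is 19:20-20:40; a 50-minute meeting can start as late as 19:50 and still end by 20:40.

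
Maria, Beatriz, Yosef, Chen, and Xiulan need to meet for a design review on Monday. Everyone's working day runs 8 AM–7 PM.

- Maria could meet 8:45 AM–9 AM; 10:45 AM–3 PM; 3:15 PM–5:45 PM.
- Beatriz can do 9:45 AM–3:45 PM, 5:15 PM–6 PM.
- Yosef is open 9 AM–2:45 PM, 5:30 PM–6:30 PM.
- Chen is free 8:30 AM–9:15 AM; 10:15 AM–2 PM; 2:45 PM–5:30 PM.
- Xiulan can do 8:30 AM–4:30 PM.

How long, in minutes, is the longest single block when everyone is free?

Maria ∩ Beatriz: 10:45-15:00, 15:15-15:45, 17:15-17:45.
Maria ∩ Beatriz ∩ Yosef: 10:45-14:45, 17:30-17:45.
Maria ∩ Beatriz ∩ Yosef ∩ Chen: 10:45-14:00.
Maria ∩ Beatriz ∩ Yosef ∩ Chen ∩ Xiulan: 10:45-14:00.
The longest is 10:45-14:00 at 195 minutes.

195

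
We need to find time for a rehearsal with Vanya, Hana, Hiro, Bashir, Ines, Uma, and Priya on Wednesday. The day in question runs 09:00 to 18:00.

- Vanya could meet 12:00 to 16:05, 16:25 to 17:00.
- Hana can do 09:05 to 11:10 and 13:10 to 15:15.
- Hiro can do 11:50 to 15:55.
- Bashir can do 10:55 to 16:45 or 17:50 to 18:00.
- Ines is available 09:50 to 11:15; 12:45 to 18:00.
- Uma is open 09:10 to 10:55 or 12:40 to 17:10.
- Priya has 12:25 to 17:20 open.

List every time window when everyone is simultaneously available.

13:10-15:15

Vanya ∩ Hana: 13:10-15:15.
Vanya ∩ Hana ∩ Hiro: 13:10-15:15.
Vanya ∩ Hana ∩ Hiro ∩ Bashir: 13:10-15:15.
Vanya ∩ Hana ∩ Hiro ∩ Bashir ∩ Ines: 13:10-15:15.
Vanya ∩ Hana ∩ Hiro ∩ Bashir ∩ Ines ∩ Uma: 13:10-15:15.
Vanya ∩ Hana ∩ Hiro ∩ Bashir ∩ Ines ∩ Uma ∩ Priya: 13:10-15:15.
Those are the intersection windows.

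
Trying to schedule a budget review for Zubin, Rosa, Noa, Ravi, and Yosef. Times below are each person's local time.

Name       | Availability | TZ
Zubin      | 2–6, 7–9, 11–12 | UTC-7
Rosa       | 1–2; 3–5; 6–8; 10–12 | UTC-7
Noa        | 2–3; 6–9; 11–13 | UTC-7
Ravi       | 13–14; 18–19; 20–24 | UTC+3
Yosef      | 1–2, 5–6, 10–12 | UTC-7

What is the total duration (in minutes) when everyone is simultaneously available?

Zubin in UTC: 09:00-13:00, 14:00-16:00, 18:00-19:00 (add 7h to convert from UTC-7).
Rosa in UTC: 08:00-09:00, 10:00-12:00, 13:00-15:00, 17:00-19:00 (add 7h to convert from UTC-7).
Noa in UTC: 09:00-10:00, 13:00-16:00, 18:00-20:00 (add 7h to convert from UTC-7).
Ravi in UTC: 10:00-11:00, 15:00-16:00, 17:00-21:00 (subtract 3h to convert from UTC+3).
Yosef in UTC: 08:00-09:00, 12:00-13:00, 17:00-19:00 (add 7h to convert from UTC-7).
Zubin ∩ Rosa: 10:00-12:00, 14:00-15:00, 18:00-19:00.
Zubin ∩ Rosa ∩ Noa: 14:00-15:00, 18:00-19:00.
Zubin ∩ Rosa ∩ Noa ∩ Ravi: 18:00-19:00.
Zubin ∩ Rosa ∩ Noa ∩ Ravi ∩ Yosef: 18:00-19:00.
Those are the intersection windows.
That's a single block of 60 minutes.

60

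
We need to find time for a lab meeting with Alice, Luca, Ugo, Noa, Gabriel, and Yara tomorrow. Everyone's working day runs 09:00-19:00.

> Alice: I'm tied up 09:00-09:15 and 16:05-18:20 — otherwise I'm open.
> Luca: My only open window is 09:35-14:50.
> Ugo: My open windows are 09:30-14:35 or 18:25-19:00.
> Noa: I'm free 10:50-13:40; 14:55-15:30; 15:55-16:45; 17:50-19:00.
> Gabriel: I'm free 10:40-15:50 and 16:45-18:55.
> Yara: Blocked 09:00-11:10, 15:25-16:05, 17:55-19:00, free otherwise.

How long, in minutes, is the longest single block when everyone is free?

Alice free: 09:15-16:05, 18:20-19:00 (invert busy blocks within the working day).
Luca free: 09:35-14:50.
Ugo free: 09:30-14:35, 18:25-19:00.
Noa free: 10:50-13:40, 14:55-15:30, 15:55-16:45, 17:50-19:00.
Gabriel free: 10:40-15:50, 16:45-18:55.
Yara free: 11:10-15:25, 16:05-17:55 (invert busy blocks within the working day).
Alice ∩ Luca: 09:35-14:50.
Alice ∩ Luca ∩ Ugo: 09:35-14:35.
Alice ∩ Luca ∩ Ugo ∩ Noa: 10:50-13:40.
Alice ∩ Luca ∩ Ugo ∩ Noa ∩ Gabriel: 10:50-13:40.
Alice ∩ Luca ∩ Ugo ∩ Noa ∩ Gabriel ∩ Yara: 11:10-13:40.
The longest is 11:10-13:40 at 150 minutes.

150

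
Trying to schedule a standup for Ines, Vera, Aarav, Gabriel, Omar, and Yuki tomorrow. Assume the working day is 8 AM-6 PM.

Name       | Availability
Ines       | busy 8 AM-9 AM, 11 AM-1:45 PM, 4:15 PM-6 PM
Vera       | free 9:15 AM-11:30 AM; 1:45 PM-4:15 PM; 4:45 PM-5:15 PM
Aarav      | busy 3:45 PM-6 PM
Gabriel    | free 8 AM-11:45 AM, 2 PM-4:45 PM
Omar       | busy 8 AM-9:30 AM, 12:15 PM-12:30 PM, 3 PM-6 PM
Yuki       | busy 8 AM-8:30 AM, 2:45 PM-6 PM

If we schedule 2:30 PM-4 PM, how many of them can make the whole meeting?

3

Ines free: 09:00-11:00, 13:45-16:15 (invert busy blocks within the working day).
Vera free: 09:15-11:30, 13:45-16:15, 16:45-17:15.
Aarav free: 08:00-15:45 (invert busy blocks within the working day).
Gabriel free: 08:00-11:45, 14:00-16:45.
Omar free: 09:30-12:15, 12:30-15:00 (invert busy blocks within the working day).
Yuki free: 08:30-14:45 (invert busy blocks within the working day).
Ines, Vera, and Gabriel can make the full 14:30-16:00 slot — that's 3.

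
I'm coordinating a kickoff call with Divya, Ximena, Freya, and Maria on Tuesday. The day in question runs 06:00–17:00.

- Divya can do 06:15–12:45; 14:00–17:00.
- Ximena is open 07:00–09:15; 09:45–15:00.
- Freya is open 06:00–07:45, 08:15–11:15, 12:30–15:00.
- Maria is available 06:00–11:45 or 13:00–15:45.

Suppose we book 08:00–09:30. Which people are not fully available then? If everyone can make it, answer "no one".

Freya, Ximena

Divya: free for 08:00-09:30. Ximena: not fully free for 08:00-09:30. Freya: not fully free for 08:00-09:30. Maria: free for 08:00-09:30.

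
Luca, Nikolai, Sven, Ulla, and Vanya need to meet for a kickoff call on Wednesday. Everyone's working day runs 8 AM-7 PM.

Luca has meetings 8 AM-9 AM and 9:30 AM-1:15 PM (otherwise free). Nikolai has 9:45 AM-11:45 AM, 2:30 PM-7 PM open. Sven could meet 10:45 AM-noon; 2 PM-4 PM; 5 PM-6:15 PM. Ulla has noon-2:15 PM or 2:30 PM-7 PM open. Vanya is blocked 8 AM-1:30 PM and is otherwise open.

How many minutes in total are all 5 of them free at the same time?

Luca free: 09:00-09:30, 13:15-19:00 (invert busy blocks within the working day).
Nikolai free: 09:45-11:45, 14:30-19:00.
Sven free: 10:45-12:00, 14:00-16:00, 17:00-18:15.
Ulla free: 12:00-14:15, 14:30-19:00.
Vanya free: 13:30-19:00 (invert busy blocks within the working day).
Luca ∩ Nikolai: 14:30-19:00.
Luca ∩ Nikolai ∩ Sven: 14:30-16:00, 17:00-18:15.
Luca ∩ Nikolai ∩ Sven ∩ Ulla: 14:30-16:00, 17:00-18:15.
Luca ∩ Nikolai ∩ Sven ∩ Ulla ∩ Vanya: 14:30-16:00, 17:00-18:15.
So the common availability across everyone is 14:30-16:00, 17:00-18:15.
Summing the common windows: 90 + 75 = 165 minutes.

165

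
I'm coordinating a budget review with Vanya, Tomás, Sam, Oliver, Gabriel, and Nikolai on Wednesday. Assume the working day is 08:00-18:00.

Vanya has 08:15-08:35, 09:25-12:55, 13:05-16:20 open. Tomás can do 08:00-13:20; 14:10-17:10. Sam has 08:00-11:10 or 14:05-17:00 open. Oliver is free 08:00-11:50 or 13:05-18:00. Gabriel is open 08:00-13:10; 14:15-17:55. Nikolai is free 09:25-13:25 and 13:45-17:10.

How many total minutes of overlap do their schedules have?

230

Vanya ∩ Tomás: 08:15-08:35, 09:25-12:55, 13:05-13:20, 14:10-16:20.
Vanya ∩ Tomás ∩ Sam: 08:15-08:35, 09:25-11:10, 14:10-16:20.
Vanya ∩ Tomás ∩ Sam ∩ Oliver: 08:15-08:35, 09:25-11:10, 14:10-16:20.
Vanya ∩ Tomás ∩ Sam ∩ Oliver ∩ Gabriel: 08:15-08:35, 09:25-11:10, 14:15-16:20.
Vanya ∩ Tomás ∩ Sam ∩ Oliver ∩ Gabriel ∩ Nikolai: 09:25-11:10, 14:15-16:20.
Summing the common windows: 105 + 125 = 230 minutes.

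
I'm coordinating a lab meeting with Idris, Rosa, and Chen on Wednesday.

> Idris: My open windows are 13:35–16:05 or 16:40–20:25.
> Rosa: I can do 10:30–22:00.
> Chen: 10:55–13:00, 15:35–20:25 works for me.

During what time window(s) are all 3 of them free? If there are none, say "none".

15:35-16:05, 16:40-20:25

Idris ∩ Rosa: 13:35-16:05, 16:40-20:25.
Idris ∩ Rosa ∩ Chen: 15:35-16:05, 16:40-20:25.
Those are the intersection windows.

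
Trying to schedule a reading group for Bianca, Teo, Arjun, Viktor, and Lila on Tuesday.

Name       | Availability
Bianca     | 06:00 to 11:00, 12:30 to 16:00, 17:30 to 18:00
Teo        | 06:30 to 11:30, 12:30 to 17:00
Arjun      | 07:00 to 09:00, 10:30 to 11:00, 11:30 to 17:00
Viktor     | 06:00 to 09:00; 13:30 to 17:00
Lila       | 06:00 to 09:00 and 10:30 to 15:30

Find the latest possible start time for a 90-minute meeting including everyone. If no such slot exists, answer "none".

14:00

Bianca ∩ Teo: 06:30-11:00, 12:30-16:00.
Bianca ∩ Teo ∩ Arjun: 07:00-09:00, 10:30-11:00, 12:30-16:00.
Bianca ∩ Teo ∩ Arjun ∩ Viktor: 07:00-09:00, 13:30-16:00.
Bianca ∩ Teo ∩ Arjun ∩ Viktor ∩ Lila: 07:00-09:00, 13:30-15:30.
The last common window of at least 90 minutes is 13:30-15:30; a 90-minute meeting can start as late as 14:00 and still end by 15:30.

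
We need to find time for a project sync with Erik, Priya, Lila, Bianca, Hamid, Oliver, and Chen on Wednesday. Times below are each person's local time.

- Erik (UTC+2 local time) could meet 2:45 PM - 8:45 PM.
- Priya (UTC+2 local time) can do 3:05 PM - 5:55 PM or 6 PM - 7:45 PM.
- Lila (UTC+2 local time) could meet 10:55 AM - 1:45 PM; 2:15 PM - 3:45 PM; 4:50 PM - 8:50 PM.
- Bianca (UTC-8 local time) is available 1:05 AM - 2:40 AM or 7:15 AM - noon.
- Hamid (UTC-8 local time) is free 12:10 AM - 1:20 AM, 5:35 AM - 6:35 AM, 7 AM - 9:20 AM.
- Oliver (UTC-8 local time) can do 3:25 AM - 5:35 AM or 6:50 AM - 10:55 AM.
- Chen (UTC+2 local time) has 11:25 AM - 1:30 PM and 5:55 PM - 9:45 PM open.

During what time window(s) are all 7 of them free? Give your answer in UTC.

Erik in UTC: 12:45-18:45 (subtract 2h to convert from UTC+2).
Priya in UTC: 13:05-15:55, 16:00-17:45 (subtract 2h to convert from UTC+2).
Lila in UTC: 08:55-11:45, 12:15-13:45, 14:50-18:50 (subtract 2h to convert from UTC+2).
Bianca in UTC: 09:05-10:40, 15:15-20:00 (add 8h to convert from UTC-8).
Hamid in UTC: 08:10-09:20, 13:35-14:35, 15:00-17:20 (add 8h to convert from UTC-8).
Oliver in UTC: 11:25-13:35, 14:50-18:55 (add 8h to convert from UTC-8).
Chen in UTC: 09:25-11:30, 15:55-19:45 (subtract 2h to convert from UTC+2).
Erik ∩ Priya: 13:05-15:55, 16:00-17:45.
Erik ∩ Priya ∩ Lila: 13:05-13:45, 14:50-15:55, 16:00-17:45.
Erik ∩ Priya ∩ Lila ∩ Bianca: 15:15-15:55, 16:00-17:45.
Erik ∩ Priya ∩ Lila ∩ Bianca ∩ Hamid: 15:15-15:55, 16:00-17:20.
Erik ∩ Priya ∩ Lila ∩ Bianca ∩ Hamid ∩ Oliver: 15:15-15:55, 16:00-17:20.
Erik ∩ Priya ∩ Lila ∩ Bianca ∩ Hamid ∩ Oliver ∩ Chen: 16:00-17:20.

16:00-17:20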